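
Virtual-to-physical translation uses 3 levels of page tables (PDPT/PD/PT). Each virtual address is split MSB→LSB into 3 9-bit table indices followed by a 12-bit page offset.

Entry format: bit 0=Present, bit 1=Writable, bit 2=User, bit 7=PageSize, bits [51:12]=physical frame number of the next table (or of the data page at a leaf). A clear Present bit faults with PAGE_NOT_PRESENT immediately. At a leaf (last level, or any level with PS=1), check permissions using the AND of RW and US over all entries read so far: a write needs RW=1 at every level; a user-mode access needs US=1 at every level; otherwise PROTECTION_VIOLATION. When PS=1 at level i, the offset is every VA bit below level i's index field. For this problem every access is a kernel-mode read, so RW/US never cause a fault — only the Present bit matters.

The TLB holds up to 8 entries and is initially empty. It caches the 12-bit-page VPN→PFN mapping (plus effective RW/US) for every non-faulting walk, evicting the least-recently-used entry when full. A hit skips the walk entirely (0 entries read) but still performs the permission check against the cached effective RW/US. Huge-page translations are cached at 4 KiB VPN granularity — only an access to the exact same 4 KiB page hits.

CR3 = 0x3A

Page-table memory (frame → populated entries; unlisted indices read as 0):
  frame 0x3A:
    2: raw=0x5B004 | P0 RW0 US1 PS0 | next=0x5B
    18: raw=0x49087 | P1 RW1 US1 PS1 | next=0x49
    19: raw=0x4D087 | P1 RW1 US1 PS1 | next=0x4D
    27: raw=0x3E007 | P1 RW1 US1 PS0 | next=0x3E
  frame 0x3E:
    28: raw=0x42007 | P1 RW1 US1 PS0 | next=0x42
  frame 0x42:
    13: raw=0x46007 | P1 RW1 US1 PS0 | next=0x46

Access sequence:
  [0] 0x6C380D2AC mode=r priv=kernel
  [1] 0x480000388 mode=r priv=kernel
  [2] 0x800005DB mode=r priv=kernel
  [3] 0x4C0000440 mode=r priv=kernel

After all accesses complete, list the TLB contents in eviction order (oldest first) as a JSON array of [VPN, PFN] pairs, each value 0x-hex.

Walk each access:
#0 VA=0x6C380D2AC (r,kernel):
  [0] read 0x3A idx=27: raw=0x3E007 flags P=1 W=1 U=1 S=0
  [1] read 0x3E idx=28: raw=0x42007 flags P=1 W=1 U=1 S=0
  [2] read 0x42 idx=13: raw=0x46007 flags P=1 W=1 U=1 S=0
  ⇒ phys 0x462AC  [3 reads]
#1 VA=0x480000388 (r,kernel):
  [0] read 0x3A idx=18: raw=0x49087 flags P=1 W=1 U=1 S=1
  ⇒ phys 0x49388 (huge @L0)  [1 reads]
#2 VA=0x800005DB (r,kernel):
  [0] read 0x3A idx=2: raw=0x5B004 flags P=0 W=0 U=1 S=0
  ⇒ fault: PAGE_NOT_PRESENT  — 1 lookups
#3 VA=0x4C0000440 (r,kernel):
  [0] read 0x3A idx=19: raw=0x4D087 flags P=1 W=1 U=1 S=1
  ⇒ phys 0x4D440 (huge @L0)  [1 reads]

TLB: [["0x6C380D", "0x46"], ["0x480000", "0x49"], ["0x4C0000", "0x4D"]]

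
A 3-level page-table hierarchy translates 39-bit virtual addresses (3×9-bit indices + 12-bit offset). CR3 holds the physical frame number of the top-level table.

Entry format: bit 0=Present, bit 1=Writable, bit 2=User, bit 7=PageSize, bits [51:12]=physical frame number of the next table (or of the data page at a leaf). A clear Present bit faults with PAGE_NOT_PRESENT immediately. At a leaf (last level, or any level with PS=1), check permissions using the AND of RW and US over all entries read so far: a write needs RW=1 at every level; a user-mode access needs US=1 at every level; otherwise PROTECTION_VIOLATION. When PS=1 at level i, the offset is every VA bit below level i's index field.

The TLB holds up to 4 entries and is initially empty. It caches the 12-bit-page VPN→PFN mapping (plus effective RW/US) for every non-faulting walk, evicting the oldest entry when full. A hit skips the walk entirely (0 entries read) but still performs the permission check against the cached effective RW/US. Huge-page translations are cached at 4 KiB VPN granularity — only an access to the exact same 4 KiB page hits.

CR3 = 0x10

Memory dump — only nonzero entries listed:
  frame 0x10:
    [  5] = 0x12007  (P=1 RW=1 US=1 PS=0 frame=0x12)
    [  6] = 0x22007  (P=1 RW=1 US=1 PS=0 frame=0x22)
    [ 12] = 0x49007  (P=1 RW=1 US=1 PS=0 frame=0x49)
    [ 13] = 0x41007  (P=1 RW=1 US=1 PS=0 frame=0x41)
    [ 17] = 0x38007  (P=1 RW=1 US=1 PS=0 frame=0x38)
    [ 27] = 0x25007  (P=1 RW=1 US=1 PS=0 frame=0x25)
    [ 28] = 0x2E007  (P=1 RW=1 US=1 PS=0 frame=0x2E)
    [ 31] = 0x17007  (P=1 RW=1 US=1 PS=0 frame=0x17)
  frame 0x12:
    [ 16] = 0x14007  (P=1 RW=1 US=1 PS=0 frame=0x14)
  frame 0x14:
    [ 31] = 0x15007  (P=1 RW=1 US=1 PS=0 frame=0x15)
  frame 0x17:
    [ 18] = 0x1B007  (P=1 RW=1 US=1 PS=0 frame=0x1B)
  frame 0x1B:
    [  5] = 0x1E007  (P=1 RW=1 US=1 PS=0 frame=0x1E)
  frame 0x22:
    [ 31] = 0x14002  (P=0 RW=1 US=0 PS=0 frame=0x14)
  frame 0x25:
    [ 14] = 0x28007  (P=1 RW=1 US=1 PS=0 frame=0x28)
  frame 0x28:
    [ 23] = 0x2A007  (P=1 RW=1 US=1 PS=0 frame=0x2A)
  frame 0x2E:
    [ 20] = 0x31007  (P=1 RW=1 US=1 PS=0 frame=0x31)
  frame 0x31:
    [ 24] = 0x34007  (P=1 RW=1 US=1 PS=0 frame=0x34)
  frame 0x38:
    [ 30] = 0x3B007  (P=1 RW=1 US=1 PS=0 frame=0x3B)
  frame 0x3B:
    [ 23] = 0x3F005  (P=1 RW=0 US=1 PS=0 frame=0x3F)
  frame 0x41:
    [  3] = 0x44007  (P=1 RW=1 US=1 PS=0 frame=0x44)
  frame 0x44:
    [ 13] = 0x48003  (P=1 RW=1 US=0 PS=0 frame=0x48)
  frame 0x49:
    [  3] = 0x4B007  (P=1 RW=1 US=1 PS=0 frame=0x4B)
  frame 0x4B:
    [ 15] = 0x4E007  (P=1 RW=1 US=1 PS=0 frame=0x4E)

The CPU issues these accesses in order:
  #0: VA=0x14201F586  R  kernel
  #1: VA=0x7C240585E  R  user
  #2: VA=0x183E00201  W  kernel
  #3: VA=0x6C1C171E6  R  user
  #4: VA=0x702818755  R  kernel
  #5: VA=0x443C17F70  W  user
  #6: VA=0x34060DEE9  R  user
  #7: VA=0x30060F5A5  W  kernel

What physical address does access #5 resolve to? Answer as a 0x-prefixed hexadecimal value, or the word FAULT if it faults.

Per-access translation:
#0 VA=0x14201F586 (r,kernel):
  lvl0: tbl 0x10, slot 5 ⇒ 0x12007 (P1/RW1/US1/PS0)
  lvl1: tbl 0x12, slot 16 ⇒ 0x14007 (P1/RW1/US1/PS0)
  lvl2: tbl 0x14, slot 31 ⇒ 0x15007 (P1/RW1/US1/PS0)
  ⇒ phys 0x15586  [3 reads]
#1 VA=0x7C240585E (r,user):
  lvl0: tbl 0x10, slot 31 ⇒ 0x17007 (P1/RW1/US1/PS0)
  lvl1: tbl 0x17, slot 18 ⇒ 0x1B007 (P1/RW1/US1/PS0)
  lvl2: tbl 0x1B, slot 5 ⇒ 0x1E007 (P1/RW1/US1/PS0)
  ⇒ phys 0x1E85E  [3 reads]
#2 VA=0x183E00201 (w,kernel):
  lvl0: tbl 0x10, slot 6 ⇒ 0x22007 (P1/RW1/US1/PS0)
  lvl1: tbl 0x22, slot 31 ⇒ 0x14002 (P0/RW1/US0/PS0)
  → PAGE_NOT_PRESENT  (2 entries read)
#3 VA=0x6C1C171E6 (r,user):
  lvl0: tbl 0x10, slot 27 ⇒ 0x25007 (P1/RW1/US1/PS0)
  lvl1: tbl 0x25, slot 14 ⇒ 0x28007 (P1/RW1/US1/PS0)
  lvl2: tbl 0x28, slot 23 ⇒ 0x2A007 (P1/RW1/US1/PS0)
  ⇒ phys 0x2A1E6  [3 reads]
#4 VA=0x702818755 (r,kernel):
  lvl0: tbl 0x10, slot 28 ⇒ 0x2E007 (P1/RW1/US1/PS0)
  lvl1: tbl 0x2E, slot 20 ⇒ 0x31007 (P1/RW1/US1/PS0)
  lvl2: tbl 0x31, slot 24 ⇒ 0x34007 (P1/RW1/US1/PS0)
  ⇒ phys 0x34755  [3 reads]
#5 VA=0x443C17F70 (w,user):
  lvl0: tbl 0x10, slot 17 ⇒ 0x38007 (P1/RW1/US1/PS0)
  lvl1: tbl 0x38, slot 30 ⇒ 0x3B007 (P1/RW1/US1/PS0)
  lvl2: tbl 0x3B, slot 23 ⇒ 0x3F005 (P1/RW0/US1/PS0)
  → PROTECTION_VIOLATION  (3 entries read)
#6 VA=0x34060DEE9 (r,user):
  lvl0: tbl 0x10, slot 13 ⇒ 0x41007 (P1/RW1/US1/PS0)
  lvl1: tbl 0x41, slot 3 ⇒ 0x44007 (P1/RW1/US1/PS0)
  lvl2: tbl 0x44, slot 13 ⇒ 0x48003 (P1/RW1/US0/PS0)
  → PROTECTION_VIOLATION  (3 entries read)
#7 VA=0x30060F5A5 (w,kernel):
  lvl0: tbl 0x10, slot 12 ⇒ 0x49007 (P1/RW1/US1/PS0)
  lvl1: tbl 0x49, slot 3 ⇒ 0x4B007 (P1/RW1/US1/PS0)
  lvl2: tbl 0x4B, slot 15 ⇒ 0x4E007 (P1/RW1/US1/PS0)
  ⇒ phys 0x4E5A5  [3 reads]

Access #5 PA: FAULT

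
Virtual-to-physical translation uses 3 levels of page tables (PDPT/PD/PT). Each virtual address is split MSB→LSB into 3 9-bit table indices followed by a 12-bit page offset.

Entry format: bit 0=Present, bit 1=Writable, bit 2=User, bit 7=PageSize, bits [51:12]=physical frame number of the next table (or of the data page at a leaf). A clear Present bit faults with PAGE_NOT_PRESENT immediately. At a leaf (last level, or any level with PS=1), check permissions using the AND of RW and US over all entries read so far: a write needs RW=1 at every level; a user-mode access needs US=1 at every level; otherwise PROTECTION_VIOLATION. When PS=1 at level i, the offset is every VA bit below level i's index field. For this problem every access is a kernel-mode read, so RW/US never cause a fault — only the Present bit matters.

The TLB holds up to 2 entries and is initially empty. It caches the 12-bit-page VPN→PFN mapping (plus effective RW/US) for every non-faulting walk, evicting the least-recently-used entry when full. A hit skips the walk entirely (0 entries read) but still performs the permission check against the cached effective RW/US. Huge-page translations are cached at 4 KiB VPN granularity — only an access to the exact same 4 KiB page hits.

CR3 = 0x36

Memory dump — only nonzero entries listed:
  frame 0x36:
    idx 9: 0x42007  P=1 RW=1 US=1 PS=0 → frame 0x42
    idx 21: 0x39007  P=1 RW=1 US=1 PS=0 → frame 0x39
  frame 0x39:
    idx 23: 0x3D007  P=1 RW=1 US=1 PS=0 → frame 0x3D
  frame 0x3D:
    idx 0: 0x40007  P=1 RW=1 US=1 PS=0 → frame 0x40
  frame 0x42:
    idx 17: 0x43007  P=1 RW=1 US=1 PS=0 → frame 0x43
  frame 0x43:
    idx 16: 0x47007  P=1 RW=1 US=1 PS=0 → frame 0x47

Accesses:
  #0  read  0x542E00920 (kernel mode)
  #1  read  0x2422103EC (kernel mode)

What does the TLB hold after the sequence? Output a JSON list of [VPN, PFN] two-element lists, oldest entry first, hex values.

Per-access translation:
#0 VA=0x542E00920 (r,kernel):
  [0] read 0x36 idx=21: raw=0x39007 flags P=1 W=1 U=1 S=0
  [1] read 0x39 idx=23: raw=0x3D007 flags P=1 W=1 U=1 S=0
  [2] read 0x3D idx=0: raw=0x40007 flags P=1 W=1 U=1 S=0
  ✓ 0x40920  — 3 lookups
#1 VA=0x2422103EC (r,kernel):
  [0] read 0x36 idx=9: raw=0x42007 flags P=1 W=1 U=1 S=0
  [1] read 0x42 idx=17: raw=0x43007 flags P=1 W=1 U=1 S=0
  [2] read 0x43 idx=16: raw=0x47007 flags P=1 W=1 U=1 S=0
  ✓ 0x473EC  — 3 lookups

TLB: [["0x542E00", "0x40"], ["0x242210", "0x47"]]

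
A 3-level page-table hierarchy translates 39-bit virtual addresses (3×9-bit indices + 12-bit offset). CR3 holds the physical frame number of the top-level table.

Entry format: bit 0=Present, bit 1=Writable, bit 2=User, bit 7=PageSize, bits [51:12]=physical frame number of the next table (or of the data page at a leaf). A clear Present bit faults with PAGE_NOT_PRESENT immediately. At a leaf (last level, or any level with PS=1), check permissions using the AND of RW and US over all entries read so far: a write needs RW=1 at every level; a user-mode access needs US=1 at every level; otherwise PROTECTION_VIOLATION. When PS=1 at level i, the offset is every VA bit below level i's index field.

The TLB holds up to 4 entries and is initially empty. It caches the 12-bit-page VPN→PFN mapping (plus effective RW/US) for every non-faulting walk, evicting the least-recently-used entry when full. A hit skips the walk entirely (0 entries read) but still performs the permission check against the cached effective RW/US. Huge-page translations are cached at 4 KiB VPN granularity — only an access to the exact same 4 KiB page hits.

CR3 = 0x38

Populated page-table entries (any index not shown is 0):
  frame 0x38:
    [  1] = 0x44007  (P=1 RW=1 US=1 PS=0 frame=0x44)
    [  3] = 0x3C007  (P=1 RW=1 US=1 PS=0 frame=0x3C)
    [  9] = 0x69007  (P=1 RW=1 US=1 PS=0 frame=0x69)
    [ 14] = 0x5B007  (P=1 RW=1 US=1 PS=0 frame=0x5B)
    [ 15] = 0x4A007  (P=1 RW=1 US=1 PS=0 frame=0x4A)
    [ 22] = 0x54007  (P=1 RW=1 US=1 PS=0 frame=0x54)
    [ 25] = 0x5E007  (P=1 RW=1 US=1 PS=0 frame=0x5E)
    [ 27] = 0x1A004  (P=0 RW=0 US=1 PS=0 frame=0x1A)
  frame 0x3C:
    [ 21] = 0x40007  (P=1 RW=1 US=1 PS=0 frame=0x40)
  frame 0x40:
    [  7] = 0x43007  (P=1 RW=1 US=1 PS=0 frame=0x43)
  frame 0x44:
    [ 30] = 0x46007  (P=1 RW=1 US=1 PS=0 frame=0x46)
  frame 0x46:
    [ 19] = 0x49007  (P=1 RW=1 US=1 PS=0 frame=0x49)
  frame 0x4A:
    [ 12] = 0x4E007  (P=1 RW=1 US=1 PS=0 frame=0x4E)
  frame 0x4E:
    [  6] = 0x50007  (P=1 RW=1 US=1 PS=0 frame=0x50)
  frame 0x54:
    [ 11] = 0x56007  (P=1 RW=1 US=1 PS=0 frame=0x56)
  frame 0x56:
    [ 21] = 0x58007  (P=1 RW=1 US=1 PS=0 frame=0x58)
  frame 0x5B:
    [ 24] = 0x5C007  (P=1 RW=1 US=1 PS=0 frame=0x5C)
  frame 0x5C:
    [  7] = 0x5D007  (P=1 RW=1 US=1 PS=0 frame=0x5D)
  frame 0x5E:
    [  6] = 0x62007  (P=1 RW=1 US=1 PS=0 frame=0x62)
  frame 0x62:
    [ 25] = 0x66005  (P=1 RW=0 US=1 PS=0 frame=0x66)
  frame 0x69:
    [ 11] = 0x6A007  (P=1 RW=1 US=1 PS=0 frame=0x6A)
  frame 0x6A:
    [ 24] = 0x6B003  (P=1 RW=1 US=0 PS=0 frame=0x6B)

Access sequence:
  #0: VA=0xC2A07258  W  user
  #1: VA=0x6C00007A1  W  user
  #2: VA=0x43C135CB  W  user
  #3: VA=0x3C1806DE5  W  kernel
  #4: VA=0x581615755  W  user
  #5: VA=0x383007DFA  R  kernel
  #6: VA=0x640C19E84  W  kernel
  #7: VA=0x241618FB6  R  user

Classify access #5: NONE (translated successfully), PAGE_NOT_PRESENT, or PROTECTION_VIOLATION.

Walk each access:
#0 VA=0xC2A07258 (w,user):
  [0] read 0x38 idx=3: raw=0x3C007 flags P=1 W=1 U=1 S=0
  [1] read 0x3C idx=21: raw=0x40007 flags P=1 W=1 U=1 S=0
  [2] read 0x40 idx=7: raw=0x43007 flags P=1 W=1 U=1 S=0
  ⇒ phys 0x43258  [3 reads]
#1 VA=0x6C00007A1 (w,user):
  [0] read 0x38 idx=27: raw=0x1A004 flags P=0 W=0 U=1 S=0
  ⇒ fault: PAGE_NOT_PRESENT  — 1 lookups
#2 VA=0x43C135CB (w,user):
  [0] read 0x38 idx=1: raw=0x44007 flags P=1 W=1 U=1 S=0
  [1] read 0x44 idx=30: raw=0x46007 flags P=1 W=1 U=1 S=0
  [2] read 0x46 idx=19: raw=0x49007 flags P=1 W=1 U=1 S=0
  ⇒ phys 0x495CB  [3 reads]
#3 VA=0x3C1806DE5 (w,kernel):
  [0] read 0x38 idx=15: raw=0x4A007 flags P=1 W=1 U=1 S=0
  [1] read 0x4A idx=12: raw=0x4E007 flags P=1 W=1 U=1 S=0
  [2] read 0x4E idx=6: raw=0x50007 flags P=1 W=1 U=1 S=0
  ⇒ phys 0x50DE5  [3 reads]
#4 VA=0x581615755 (w,user):
  [0] read 0x38 idx=22: raw=0x54007 flags P=1 W=1 U=1 S=0
  [1] read 0x54 idx=11: raw=0x56007 flags P=1 W=1 U=1 S=0
  [2] read 0x56 idx=21: raw=0x58007 flags P=1 W=1 U=1 S=0
  ⇒ phys 0x58755  [3 reads]
#5 VA=0x383007DFA (r,kernel):
  [0] read 0x38 idx=14: raw=0x5B007 flags P=1 W=1 U=1 S=0
  [1] read 0x5B idx=24: raw=0x5C007 flags P=1 W=1 U=1 S=0
  [2] read 0x5C idx=7: raw=0x5D007 flags P=1 W=1 U=1 S=0
  ⇒ phys 0x5DDFA  [3 reads]
#6 VA=0x640C19E84 (w,kernel):
  [0] read 0x38 idx=25: raw=0x5E007 flags P=1 W=1 U=1 S=0
  [1] read 0x5E idx=6: raw=0x62007 flags P=1 W=1 U=1 S=0
  [2] read 0x62 idx=25: raw=0x66005 flags P=1 W=0 U=1 S=0
  ⇒ fault: PROTECTION_VIOLATION  — 3 lookups
#7 VA=0x241618FB6 (r,user):
  [0] read 0x38 idx=9: raw=0x69007 flags P=1 W=1 U=1 S=0
  [1] read 0x69 idx=11: raw=0x6A007 flags P=1 W=1 U=1 S=0
  [2] read 0x6A idx=24: raw=0x6B003 flags P=1 W=1 U=0 S=0
  ⇒ fault: PROTECTION_VIOLATION  — 3 lookups

Access #5 fault: NONE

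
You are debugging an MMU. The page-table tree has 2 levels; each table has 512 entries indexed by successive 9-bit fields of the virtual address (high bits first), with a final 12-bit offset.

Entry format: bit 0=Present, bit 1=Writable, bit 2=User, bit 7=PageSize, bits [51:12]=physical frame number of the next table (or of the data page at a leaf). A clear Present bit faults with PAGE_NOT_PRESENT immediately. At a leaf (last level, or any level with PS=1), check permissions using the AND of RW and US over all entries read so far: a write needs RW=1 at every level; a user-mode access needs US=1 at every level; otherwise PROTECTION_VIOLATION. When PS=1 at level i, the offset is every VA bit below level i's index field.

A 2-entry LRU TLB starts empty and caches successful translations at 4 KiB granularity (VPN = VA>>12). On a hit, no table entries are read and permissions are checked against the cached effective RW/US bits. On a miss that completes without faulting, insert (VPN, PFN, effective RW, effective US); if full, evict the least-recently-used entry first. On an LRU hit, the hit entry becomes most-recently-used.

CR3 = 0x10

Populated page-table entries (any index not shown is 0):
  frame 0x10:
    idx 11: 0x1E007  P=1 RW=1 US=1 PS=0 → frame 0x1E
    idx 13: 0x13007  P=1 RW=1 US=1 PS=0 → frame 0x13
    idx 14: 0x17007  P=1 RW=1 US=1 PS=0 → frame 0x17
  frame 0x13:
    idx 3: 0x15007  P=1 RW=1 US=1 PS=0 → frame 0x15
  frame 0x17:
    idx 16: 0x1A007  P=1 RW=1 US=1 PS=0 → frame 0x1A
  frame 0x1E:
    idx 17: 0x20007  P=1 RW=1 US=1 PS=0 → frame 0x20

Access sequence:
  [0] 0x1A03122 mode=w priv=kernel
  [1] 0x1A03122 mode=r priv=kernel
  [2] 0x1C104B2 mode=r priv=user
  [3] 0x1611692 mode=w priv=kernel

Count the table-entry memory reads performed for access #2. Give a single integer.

Walk each access:
#0 VA=0x1A03122 (w,kernel):
  L0: frame=0x10 idx=13 entry=0x13007 [P=1 RW=1 US=1 PS=0]
  L1: frame=0x13 idx=3 entry=0x15007 [P=1 RW=1 US=1 PS=0]
  ✓ 0x15122  — 2 lookups
#1 VA=0x1A03122 (r,kernel):
  TLB hit vpn=0x1A03 → PA=0x15122
#2 VA=0x1C104B2 (r,user):
  L0: frame=0x10 idx=14 entry=0x17007 [P=1 RW=1 US=1 PS=0]
  L1: frame=0x17 idx=16 entry=0x1A007 [P=1 RW=1 US=1 PS=0]
  ✓ 0x1A4B2  — 2 lookups
#3 VA=0x1611692 (w,kernel):
  L0: frame=0x10 idx=11 entry=0x1E007 [P=1 RW=1 US=1 PS=0]
  L1: frame=0x1E idx=17 entry=0x20007 [P=1 RW=1 US=1 PS=0]
  ✓ 0x20692  — 2 lookups

Entries read for #2: 2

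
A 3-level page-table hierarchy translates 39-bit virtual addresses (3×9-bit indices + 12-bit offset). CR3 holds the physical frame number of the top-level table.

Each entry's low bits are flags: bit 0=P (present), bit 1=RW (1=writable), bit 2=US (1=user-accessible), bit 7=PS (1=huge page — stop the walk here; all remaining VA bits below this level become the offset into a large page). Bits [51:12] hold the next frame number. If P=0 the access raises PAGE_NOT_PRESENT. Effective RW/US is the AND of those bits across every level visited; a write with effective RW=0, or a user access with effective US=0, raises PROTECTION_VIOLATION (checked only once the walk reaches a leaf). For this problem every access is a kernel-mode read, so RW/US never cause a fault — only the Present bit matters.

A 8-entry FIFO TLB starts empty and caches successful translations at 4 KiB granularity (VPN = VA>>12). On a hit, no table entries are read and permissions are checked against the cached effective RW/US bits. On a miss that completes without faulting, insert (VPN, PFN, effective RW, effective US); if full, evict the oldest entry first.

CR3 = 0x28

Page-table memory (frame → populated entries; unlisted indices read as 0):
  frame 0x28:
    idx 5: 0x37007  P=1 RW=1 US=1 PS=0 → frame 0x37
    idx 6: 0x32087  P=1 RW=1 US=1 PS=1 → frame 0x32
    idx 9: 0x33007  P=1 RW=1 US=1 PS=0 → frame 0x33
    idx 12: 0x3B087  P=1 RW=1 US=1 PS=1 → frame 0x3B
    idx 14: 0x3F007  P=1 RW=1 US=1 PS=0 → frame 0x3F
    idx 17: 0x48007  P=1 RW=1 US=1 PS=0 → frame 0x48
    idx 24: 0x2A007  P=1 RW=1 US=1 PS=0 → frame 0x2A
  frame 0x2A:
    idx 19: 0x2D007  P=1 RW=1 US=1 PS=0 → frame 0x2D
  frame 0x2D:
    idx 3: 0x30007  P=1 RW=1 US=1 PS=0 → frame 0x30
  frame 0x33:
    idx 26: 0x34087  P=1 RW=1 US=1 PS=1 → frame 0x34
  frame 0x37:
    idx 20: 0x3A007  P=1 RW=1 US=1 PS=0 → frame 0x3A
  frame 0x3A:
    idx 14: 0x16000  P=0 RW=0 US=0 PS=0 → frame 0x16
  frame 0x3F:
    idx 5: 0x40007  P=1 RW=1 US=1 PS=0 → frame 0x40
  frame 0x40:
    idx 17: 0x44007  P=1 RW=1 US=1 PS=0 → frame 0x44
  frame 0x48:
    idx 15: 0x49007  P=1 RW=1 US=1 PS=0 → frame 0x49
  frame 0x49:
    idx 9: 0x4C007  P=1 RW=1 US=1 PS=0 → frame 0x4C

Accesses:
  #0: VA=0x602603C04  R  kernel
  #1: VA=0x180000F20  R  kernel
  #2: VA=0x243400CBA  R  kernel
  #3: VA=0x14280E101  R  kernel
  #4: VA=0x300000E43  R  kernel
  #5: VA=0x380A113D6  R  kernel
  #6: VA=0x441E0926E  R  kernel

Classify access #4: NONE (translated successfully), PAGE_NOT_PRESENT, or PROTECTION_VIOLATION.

Per-access translation:
#0 VA=0x602603C04 (r,kernel):
  L0 @0x28[24] → 0x2A007  P=1,RW=1,US=1,PS=0
  L1 @0x2A[19] → 0x2D007  P=1,RW=1,US=1,PS=0
  L2 @0x2D[3] → 0x30007  P=1,RW=1,US=1,PS=0
  ⇒ phys 0x30C04  [3 reads]
#1 VA=0x180000F20 (r,kernel):
  L0 @0x28[6] → 0x32087  P=1,RW=1,US=1,PS=1
  ⇒ phys 0x32F20 (huge @L0)  [1 reads]
#2 VA=0x243400CBA (r,kernel):
  L0 @0x28[9] → 0x33007  P=1,RW=1,US=1,PS=0
  L1 @0x33[26] → 0x34087  P=1,RW=1,US=1,PS=1
  ⇒ phys 0x34CBA (huge @L1)  [2 reads]
#3 VA=0x14280E101 (r,kernel):
  L0 @0x28[5] → 0x37007  P=1,RW=1,US=1,PS=0
  L1 @0x37[20] → 0x3A007  P=1,RW=1,US=1,PS=0
  L2 @0x3A[14] → 0x16000  P=0,RW=0,US=0,PS=0
  ⇒ fault: PAGE_NOT_PRESENT  — 3 lookups
#4 VA=0x300000E43 (r,kernel):
  L0 @0x28[12] → 0x3B087  P=1,RW=1,US=1,PS=1
  ⇒ phys 0x3BE43 (huge @L0)  [1 reads]
#5 VA=0x380A113D6 (r,kernel):
  L0 @0x28[14] → 0x3F007  P=1,RW=1,US=1,PS=0
  L1 @0x3F[5] → 0x40007  P=1,RW=1,US=1,PS=0
  L2 @0x40[17] → 0x44007  P=1,RW=1,US=1,PS=0
  ⇒ phys 0x443D6  [3 reads]
#6 VA=0x441E0926E (r,kernel):
  L0 @0x28[17] → 0x48007  P=1,RW=1,US=1,PS=0
  L1 @0x48[15] → 0x49007  P=1,RW=1,US=1,PS=0
  L2 @0x49[9] → 0x4C007  P=1,RW=1,US=1,PS=0
  ⇒ phys 0x4C26E  [3 reads]

Access #4 fault: NONE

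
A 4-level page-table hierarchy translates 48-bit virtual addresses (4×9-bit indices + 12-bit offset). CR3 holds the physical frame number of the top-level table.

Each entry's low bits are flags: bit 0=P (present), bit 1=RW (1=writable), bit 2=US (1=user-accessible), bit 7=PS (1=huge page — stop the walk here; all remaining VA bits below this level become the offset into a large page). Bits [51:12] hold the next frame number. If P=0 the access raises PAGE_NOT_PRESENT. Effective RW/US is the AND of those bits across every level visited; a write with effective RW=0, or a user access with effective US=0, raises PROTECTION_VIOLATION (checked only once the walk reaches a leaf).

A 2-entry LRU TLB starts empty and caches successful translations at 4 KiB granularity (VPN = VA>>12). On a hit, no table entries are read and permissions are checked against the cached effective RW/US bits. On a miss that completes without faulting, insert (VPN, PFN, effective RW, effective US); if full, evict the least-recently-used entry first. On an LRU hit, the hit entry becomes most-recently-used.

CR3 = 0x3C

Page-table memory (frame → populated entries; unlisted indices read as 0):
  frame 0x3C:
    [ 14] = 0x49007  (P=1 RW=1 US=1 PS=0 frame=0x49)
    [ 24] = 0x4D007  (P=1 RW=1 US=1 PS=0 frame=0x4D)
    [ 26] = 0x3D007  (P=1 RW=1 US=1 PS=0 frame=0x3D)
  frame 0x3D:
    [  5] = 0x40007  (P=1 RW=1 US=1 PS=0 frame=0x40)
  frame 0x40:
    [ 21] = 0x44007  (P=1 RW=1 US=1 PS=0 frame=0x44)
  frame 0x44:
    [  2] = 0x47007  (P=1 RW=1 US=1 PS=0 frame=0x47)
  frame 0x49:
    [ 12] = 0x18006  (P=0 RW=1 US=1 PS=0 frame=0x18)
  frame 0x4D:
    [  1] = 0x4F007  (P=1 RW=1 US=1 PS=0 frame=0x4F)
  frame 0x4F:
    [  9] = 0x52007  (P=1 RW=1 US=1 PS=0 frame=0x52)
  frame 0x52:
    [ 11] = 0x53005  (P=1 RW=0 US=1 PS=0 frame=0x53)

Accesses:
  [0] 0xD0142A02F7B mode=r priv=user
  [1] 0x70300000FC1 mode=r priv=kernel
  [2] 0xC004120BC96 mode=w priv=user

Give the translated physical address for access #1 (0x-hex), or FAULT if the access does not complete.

Trace:
#0 VA=0xD0142A02F7B (r,user):
  [0] read 0x3C idx=26: raw=0x3D007 flags P=1 W=1 U=1 S=0
  [1] read 0x3D idx=5: raw=0x40007 flags P=1 W=1 U=1 S=0
  [2] read 0x40 idx=21: raw=0x44007 flags P=1 W=1 U=1 S=0
  [3] read 0x44 idx=2: raw=0x47007 flags P=1 W=1 U=1 S=0
  ⇒ phys 0x47F7B  [4 reads]
#1 VA=0x70300000FC1 (r,kernel):
  [0] read 0x3C idx=14: raw=0x49007 flags P=1 W=1 U=1 S=0
  [1] read 0x49 idx=12: raw=0x18006 flags P=0 W=1 U=1 S=0
  ⇒ fault: PAGE_NOT_PRESENT  — 2 lookups
#2 VA=0xC004120BC96 (w,user):
  [0] read 0x3C idx=24: raw=0x4D007 flags P=1 W=1 U=1 S=0
  [1] read 0x4D idx=1: raw=0x4F007 flags P=1 W=1 U=1 S=0
  [2] read 0x4F idx=9: raw=0x52007 flags P=1 W=1 U=1 S=0
  [3] read 0x52 idx=11: raw=0x53005 flags P=1 W=0 U=1 S=0
  ⇒ fault: PROTECTION_VIOLATION  — 4 lookups

Access #1 PA: FAULT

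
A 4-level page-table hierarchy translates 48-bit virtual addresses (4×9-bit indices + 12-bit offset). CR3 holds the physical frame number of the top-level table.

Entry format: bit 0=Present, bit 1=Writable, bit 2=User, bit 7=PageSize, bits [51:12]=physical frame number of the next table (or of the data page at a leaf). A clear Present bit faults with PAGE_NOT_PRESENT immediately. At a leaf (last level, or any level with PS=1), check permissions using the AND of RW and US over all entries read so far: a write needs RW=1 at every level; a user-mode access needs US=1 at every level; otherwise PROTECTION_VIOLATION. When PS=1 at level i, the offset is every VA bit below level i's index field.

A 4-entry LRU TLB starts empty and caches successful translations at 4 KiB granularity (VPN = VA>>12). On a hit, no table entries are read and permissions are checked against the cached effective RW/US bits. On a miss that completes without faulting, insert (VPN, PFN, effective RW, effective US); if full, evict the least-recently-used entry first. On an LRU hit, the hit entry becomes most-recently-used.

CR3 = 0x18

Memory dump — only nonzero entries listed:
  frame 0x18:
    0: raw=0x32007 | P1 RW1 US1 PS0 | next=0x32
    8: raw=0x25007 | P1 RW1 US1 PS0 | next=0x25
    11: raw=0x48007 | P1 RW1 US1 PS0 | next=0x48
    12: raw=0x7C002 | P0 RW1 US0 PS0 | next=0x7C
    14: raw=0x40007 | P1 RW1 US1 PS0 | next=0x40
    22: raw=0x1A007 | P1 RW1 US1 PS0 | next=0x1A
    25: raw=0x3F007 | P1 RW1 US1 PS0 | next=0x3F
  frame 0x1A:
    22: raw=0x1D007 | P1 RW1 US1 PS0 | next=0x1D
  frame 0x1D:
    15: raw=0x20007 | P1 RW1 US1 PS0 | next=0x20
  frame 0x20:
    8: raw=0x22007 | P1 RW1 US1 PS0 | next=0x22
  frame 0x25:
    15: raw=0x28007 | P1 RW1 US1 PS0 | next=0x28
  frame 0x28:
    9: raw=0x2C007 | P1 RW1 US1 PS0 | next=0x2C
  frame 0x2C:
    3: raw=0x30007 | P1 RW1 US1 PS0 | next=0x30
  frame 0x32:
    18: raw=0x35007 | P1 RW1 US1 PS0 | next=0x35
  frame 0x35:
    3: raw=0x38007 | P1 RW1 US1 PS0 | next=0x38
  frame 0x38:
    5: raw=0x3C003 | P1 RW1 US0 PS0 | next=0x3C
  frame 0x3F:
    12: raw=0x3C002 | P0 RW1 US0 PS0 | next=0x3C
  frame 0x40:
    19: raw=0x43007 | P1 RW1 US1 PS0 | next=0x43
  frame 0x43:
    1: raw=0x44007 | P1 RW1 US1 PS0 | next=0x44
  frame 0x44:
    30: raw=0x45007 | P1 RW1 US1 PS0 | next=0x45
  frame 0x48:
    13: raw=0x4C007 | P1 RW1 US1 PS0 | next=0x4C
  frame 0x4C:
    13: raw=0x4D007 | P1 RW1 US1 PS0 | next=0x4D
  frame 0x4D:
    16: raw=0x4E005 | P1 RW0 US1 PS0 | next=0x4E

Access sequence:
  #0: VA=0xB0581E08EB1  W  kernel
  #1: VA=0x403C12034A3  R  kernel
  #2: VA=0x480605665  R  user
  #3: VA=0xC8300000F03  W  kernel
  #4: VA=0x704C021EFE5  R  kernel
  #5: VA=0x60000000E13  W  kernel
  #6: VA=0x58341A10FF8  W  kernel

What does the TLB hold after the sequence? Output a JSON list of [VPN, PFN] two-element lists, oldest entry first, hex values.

Trace:
#0 VA=0xB0581E08EB1 (w,kernel):
  lvl0: tbl 0x18, slot 22 ⇒ 0x1A007 (P1/RW1/US1/PS0)
  lvl1: tbl 0x1A, slot 22 ⇒ 0x1D007 (P1/RW1/US1/PS0)
  lvl2: tbl 0x1D, slot 15 ⇒ 0x20007 (P1/RW1/US1/PS0)
  lvl3: tbl 0x20, slot 8 ⇒ 0x22007 (P1/RW1/US1/PS0)
  ⇒ phys 0x22EB1  [4 reads]
#1 VA=0x403C12034A3 (r,kernel):
  lvl0: tbl 0x18, slot 8 ⇒ 0x25007 (P1/RW1/US1/PS0)
  lvl1: tbl 0x25, slot 15 ⇒ 0x28007 (P1/RW1/US1/PS0)
  lvl2: tbl 0x28, slot 9 ⇒ 0x2C007 (P1/RW1/US1/PS0)
  lvl3: tbl 0x2C, slot 3 ⇒ 0x30007 (P1/RW1/US1/PS0)
  ⇒ phys 0x304A3  [4 reads]
#2 VA=0x480605665 (r,user):
  lvl0: tbl 0x18, slot 0 ⇒ 0x32007 (P1/RW1/US1/PS0)
  lvl1: tbl 0x32, slot 18 ⇒ 0x35007 (P1/RW1/US1/PS0)
  lvl2: tbl 0x35, slot 3 ⇒ 0x38007 (P1/RW1/US1/PS0)
  lvl3: tbl 0x38, slot 5 ⇒ 0x3C003 (P1/RW1/US0/PS0)
  → PROTECTION_VIOLATION  (4 entries read)
#3 VA=0xC8300000F03 (w,kernel):
  lvl0: tbl 0x18, slot 25 ⇒ 0x3F007 (P1/RW1/US1/PS0)
  lvl1: tbl 0x3F, slot 12 ⇒ 0x3C002 (P0/RW1/US0/PS0)
  → PAGE_NOT_PRESENT  (2 entries read)
#4 VA=0x704C021EFE5 (r,kernel):
  lvl0: tbl 0x18, slot 14 ⇒ 0x40007 (P1/RW1/US1/PS0)
  lvl1: tbl 0x40, slot 19 ⇒ 0x43007 (P1/RW1/US1/PS0)
  lvl2: tbl 0x43, slot 1 ⇒ 0x44007 (P1/RW1/US1/PS0)
  lvl3: tbl 0x44, slot 30 ⇒ 0x45007 (P1/RW1/US1/PS0)
  ⇒ phys 0x45FE5  [4 reads]
#5 VA=0x60000000E13 (w,kernel):
  lvl0: tbl 0x18, slot 12 ⇒ 0x7C002 (P0/RW1/US0/PS0)
  → PAGE_NOT_PRESENT  (1 entries read)
#6 VA=0x58341A10FF8 (w,kernel):
  lvl0: tbl 0x18, slot 11 ⇒ 0x48007 (P1/RW1/US1/PS0)
  lvl1: tbl 0x48, slot 13 ⇒ 0x4C007 (P1/RW1/US1/PS0)
  lvl2: tbl 0x4C, slot 13 ⇒ 0x4D007 (P1/RW1/US1/PS0)
  lvl3: tbl 0x4D, slot 16 ⇒ 0x4E005 (P1/RW0/US1/PS0)
  → PROTECTION_VIOLATION  (4 entries read)

TLB: [["0xB0581E08", "0x22"], ["0x403C1203", "0x30"], ["0x704C021E", "0x45"]]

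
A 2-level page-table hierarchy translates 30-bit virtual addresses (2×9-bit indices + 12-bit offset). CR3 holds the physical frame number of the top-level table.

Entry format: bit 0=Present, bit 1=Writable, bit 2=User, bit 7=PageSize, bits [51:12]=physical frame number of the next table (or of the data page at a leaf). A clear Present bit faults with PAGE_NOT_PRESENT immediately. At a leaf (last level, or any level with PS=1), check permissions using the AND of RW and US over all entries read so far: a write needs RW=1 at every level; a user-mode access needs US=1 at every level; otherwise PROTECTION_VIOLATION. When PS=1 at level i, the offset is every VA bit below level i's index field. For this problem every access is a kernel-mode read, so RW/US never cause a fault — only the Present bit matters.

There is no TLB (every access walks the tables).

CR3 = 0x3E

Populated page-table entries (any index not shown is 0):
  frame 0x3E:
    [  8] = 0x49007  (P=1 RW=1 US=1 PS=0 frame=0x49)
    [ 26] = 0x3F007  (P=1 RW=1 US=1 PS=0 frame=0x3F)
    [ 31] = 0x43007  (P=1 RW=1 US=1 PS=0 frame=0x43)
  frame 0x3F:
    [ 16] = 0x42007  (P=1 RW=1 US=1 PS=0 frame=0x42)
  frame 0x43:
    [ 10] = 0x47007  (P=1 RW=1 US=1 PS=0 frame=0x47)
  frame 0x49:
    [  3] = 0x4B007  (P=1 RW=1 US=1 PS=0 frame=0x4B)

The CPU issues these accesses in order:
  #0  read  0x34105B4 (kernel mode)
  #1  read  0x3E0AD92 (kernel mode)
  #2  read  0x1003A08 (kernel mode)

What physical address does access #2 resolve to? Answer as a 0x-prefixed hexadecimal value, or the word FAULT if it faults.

Trace:
#0 VA=0x34105B4 (r,kernel):
  L0: frame=0x3E idx=26 entry=0x3F007 [P=1 RW=1 US=1 PS=0]
  L1: frame=0x3F idx=16 entry=0x42007 [P=1 RW=1 US=1 PS=0]
  ✓ 0x425B4  — 2 lookups
#1 VA=0x3E0AD92 (r,kernel):
  L0: frame=0x3E idx=31 entry=0x43007 [P=1 RW=1 US=1 PS=0]
  L1: frame=0x43 idx=10 entry=0x47007 [P=1 RW=1 US=1 PS=0]
  ✓ 0x47D92  — 2 lookups
#2 VA=0x1003A08 (r,kernel):
  L0: frame=0x3E idx=8 entry=0x49007 [P=1 RW=1 US=1 PS=0]
  L1: frame=0x49 idx=3 entry=0x4B007 [P=1 RW=1 US=1 PS=0]
  ✓ 0x4BA08  — 2 lookups

Access #2 PA: 0x4BA08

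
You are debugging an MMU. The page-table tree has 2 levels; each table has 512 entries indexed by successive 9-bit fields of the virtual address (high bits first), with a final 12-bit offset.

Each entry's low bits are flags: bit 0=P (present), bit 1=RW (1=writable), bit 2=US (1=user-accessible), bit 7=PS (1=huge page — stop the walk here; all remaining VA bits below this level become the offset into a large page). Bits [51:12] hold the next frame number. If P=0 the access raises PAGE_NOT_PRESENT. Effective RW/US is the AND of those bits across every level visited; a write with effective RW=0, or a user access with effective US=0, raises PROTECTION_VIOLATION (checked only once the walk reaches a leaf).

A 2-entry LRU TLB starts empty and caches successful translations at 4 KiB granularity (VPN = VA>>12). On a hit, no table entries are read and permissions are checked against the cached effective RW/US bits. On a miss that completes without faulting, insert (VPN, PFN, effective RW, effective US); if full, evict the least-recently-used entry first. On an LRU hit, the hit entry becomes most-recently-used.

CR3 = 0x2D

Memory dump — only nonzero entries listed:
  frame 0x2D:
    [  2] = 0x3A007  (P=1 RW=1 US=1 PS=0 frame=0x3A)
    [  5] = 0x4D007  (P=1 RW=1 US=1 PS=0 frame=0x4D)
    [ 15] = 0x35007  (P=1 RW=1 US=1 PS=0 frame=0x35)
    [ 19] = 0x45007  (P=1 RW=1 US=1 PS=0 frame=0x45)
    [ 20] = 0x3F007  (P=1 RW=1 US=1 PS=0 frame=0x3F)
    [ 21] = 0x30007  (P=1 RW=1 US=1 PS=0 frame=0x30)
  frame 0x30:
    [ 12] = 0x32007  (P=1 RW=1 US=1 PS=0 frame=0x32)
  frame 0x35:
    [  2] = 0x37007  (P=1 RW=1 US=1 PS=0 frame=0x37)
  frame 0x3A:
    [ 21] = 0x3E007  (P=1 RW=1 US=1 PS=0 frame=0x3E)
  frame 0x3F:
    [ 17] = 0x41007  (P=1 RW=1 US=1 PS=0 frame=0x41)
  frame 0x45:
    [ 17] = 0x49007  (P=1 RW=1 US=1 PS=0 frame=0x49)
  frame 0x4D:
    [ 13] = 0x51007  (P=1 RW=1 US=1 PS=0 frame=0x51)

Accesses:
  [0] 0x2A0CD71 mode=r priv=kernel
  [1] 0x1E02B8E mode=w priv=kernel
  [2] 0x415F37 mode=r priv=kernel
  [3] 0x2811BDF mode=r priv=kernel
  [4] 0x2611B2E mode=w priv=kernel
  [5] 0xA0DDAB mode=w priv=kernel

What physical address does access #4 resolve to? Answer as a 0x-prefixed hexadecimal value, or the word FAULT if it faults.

Trace:
#0 VA=0x2A0CD71 (r,kernel):
  [0] read 0x2D idx=21: raw=0x30007 flags P=1 W=1 U=1 S=0
  [1] read 0x30 idx=12: raw=0x32007 flags P=1 W=1 U=1 S=0
  ⇒ phys 0x32D71  [2 reads]
#1 VA=0x1E02B8E (w,kernel):
  [0] read 0x2D idx=15: raw=0x35007 flags P=1 W=1 U=1 S=0
  [1] read 0x35 idx=2: raw=0x37007 flags P=1 W=1 U=1 S=0
  ⇒ phys 0x37B8E  [2 reads]
#2 VA=0x415F37 (r,kernel):
  [0] read 0x2D idx=2: raw=0x3A007 flags P=1 W=1 U=1 S=0
  [1] read 0x3A idx=21: raw=0x3E007 flags P=1 W=1 U=1 S=0
  ⇒ phys 0x3EF37  [2 reads]
#3 VA=0x2811BDF (r,kernel):
  [0] read 0x2D idx=20: raw=0x3F007 flags P=1 W=1 U=1 S=0
  [1] read 0x3F idx=17: raw=0x41007 flags P=1 W=1 U=1 S=0
  ⇒ phys 0x41BDF  [2 reads]
#4 VA=0x2611B2E (w,kernel):
  [0] read 0x2D idx=19: raw=0x45007 flags P=1 W=1 U=1 S=0
  [1] read 0x45 idx=17: raw=0x49007 flags P=1 W=1 U=1 S=0
  ⇒ phys 0x49B2E  [2 reads]
#5 VA=0xA0DDAB (w,kernel):
  [0] read 0x2D idx=5: raw=0x4D007 flags P=1 W=1 U=1 S=0
  [1] read 0x4D idx=13: raw=0x51007 flags P=1 W=1 U=1 S=0
  ⇒ phys 0x51DAB  [2 reads]

Access #4 PA: 0x49B2E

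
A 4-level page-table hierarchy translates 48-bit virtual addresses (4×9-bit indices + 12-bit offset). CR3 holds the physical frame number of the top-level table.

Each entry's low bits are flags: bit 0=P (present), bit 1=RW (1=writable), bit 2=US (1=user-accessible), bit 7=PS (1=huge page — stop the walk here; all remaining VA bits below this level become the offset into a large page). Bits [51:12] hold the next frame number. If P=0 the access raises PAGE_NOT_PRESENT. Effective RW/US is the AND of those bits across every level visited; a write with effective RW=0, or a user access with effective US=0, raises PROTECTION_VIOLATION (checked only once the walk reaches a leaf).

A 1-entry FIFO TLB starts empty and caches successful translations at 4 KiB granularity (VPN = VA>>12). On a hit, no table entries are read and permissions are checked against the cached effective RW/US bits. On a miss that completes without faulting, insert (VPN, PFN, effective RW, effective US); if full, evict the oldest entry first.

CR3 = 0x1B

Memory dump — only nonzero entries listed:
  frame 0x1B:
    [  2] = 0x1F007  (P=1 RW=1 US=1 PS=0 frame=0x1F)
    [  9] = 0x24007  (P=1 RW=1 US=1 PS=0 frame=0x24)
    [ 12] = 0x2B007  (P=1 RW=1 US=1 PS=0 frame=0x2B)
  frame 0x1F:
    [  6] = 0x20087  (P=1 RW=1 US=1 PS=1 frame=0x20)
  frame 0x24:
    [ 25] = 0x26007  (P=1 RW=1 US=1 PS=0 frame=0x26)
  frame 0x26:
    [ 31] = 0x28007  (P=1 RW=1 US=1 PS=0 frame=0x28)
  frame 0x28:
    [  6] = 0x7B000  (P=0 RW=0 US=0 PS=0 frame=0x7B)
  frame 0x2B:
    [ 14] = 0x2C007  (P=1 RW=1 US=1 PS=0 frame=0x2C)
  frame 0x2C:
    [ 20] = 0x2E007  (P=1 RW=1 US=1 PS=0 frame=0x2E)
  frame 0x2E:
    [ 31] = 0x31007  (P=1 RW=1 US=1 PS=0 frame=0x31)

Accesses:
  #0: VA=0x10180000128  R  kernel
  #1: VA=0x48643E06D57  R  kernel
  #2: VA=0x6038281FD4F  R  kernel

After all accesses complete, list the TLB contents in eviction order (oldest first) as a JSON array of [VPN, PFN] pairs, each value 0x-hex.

Per-access translation:
#0 VA=0x10180000128 (r,kernel):
  L0: frame=0x1B idx=2 entry=0x1F007 [P=1 RW=1 US=1 PS=0]
  L1: frame=0x1F idx=6 entry=0x20087 [P=1 RW=1 US=1 PS=1]
  ✓ 0x20128 (huge @L1)  — 2 lookups
#1 VA=0x48643E06D57 (r,kernel):
  L0: frame=0x1B idx=9 entry=0x24007 [P=1 RW=1 US=1 PS=0]
  L1: frame=0x24 idx=25 entry=0x26007 [P=1 RW=1 US=1 PS=0]
  L2: frame=0x26 idx=31 entry=0x28007 [P=1 RW=1 US=1 PS=0]
  L3: frame=0x28 idx=6 entry=0x7B000 [P=0 RW=0 US=0 PS=0]
  ⇒ fault: PAGE_NOT_PRESENT  — 4 lookups
#2 VA=0x6038281FD4F (r,kernel):
  L0: frame=0x1B idx=12 entry=0x2B007 [P=1 RW=1 US=1 PS=0]
  L1: frame=0x2B idx=14 entry=0x2C007 [P=1 RW=1 US=1 PS=0]
  L2: frame=0x2C idx=20 entry=0x2E007 [P=1 RW=1 US=1 PS=0]
  L3: frame=0x2E idx=31 entry=0x31007 [P=1 RW=1 US=1 PS=0]
  ✓ 0x31D4F  — 4 lookups

TLB: [["0x6038281F", "0x31"]]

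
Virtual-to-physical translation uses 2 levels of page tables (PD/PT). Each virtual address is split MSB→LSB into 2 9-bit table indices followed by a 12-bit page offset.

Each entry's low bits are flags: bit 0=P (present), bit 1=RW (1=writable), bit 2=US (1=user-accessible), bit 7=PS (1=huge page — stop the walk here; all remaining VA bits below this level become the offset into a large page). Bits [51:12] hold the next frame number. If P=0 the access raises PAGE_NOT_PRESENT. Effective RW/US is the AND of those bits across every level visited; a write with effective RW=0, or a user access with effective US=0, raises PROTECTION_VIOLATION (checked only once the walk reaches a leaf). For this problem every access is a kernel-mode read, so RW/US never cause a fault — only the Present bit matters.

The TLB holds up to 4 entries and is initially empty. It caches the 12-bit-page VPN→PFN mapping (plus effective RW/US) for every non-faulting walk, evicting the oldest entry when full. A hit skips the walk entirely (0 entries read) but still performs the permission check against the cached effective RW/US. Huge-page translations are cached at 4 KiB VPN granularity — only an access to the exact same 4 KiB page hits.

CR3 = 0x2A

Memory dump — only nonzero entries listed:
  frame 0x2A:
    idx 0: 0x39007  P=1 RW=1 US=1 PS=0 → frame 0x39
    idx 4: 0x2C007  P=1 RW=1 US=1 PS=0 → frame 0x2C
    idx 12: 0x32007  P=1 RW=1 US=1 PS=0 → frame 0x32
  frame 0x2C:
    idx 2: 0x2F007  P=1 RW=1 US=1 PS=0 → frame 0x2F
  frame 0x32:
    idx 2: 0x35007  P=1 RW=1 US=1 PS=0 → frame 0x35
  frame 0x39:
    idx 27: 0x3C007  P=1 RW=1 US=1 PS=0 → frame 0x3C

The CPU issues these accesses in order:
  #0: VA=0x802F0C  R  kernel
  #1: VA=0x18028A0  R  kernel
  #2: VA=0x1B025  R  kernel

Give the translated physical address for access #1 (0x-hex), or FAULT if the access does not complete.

Per-access translation:
#0 VA=0x802F0C (r,kernel):
  lvl0: tbl 0x2A, slot 4 ⇒ 0x2C007 (P1/RW1/US1/PS0)
  lvl1: tbl 0x2C, slot 2 ⇒ 0x2F007 (P1/RW1/US1/PS0)
  ✓ 0x2FF0C  — 2 lookups
#1 VA=0x18028A0 (r,kernel):
  lvl0: tbl 0x2A, slot 12 ⇒ 0x32007 (P1/RW1/US1/PS0)
  lvl1: tbl 0x32, slot 2 ⇒ 0x35007 (P1/RW1/US1/PS0)
  ✓ 0x358A0  — 2 lookups
#2 VA=0x1B025 (r,kernel):
  lvl0: tbl 0x2A, slot 0 ⇒ 0x39007 (P1/RW1/US1/PS0)
  lvl1: tbl 0x39, slot 27 ⇒ 0x3C007 (P1/RW1/US1/PS0)
  ✓ 0x3C025  — 2 lookups

Access #1 PA: 0x358A0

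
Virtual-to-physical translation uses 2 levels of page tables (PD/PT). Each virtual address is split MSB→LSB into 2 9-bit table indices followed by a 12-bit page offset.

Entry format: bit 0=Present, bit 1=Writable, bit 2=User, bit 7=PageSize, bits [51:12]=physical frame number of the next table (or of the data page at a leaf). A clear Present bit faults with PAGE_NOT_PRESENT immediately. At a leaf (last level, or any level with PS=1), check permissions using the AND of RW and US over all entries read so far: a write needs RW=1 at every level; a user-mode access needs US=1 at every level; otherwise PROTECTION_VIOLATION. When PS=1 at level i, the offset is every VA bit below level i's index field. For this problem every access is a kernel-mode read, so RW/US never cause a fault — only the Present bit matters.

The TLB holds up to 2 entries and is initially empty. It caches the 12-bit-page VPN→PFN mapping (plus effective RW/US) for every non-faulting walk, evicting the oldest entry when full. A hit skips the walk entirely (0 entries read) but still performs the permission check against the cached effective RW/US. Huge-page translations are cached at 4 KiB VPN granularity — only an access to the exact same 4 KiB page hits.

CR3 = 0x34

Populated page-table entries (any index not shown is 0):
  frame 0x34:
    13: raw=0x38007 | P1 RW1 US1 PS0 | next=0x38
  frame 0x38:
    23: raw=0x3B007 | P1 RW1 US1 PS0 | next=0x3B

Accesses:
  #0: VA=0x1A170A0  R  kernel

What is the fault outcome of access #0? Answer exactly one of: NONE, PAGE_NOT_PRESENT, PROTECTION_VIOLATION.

Trace:
#0 VA=0x1A170A0 (r,kernel):
  L0: frame=0x34 idx=13 entry=0x38007 [P=1 RW=1 US=1 PS=0]
  L1: frame=0x38 idx=23 entry=0x3B007 [P=1 RW=1 US=1 PS=0]
  ⇒ phys 0x3B0A0  [2 reads]

Access #0 fault: NONE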